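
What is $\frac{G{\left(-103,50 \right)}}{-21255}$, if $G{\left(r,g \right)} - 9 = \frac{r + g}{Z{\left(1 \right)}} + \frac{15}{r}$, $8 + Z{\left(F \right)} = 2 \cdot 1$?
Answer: $- \frac{10931}{13135590} \approx -0.00083217$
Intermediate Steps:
$Z{\left(F \right)} = -6$ ($Z{\left(F \right)} = -8 + 2 \cdot 1 = -8 + 2 = -6$)
$G{\left(r,g \right)} = 9 + \frac{15}{r} - \frac{g}{6} - \frac{r}{6}$ ($G{\left(r,g \right)} = 9 + \left(\frac{r + g}{-6} + \frac{15}{r}\right) = 9 + \left(\left(g + r\right) \left(- \frac{1}{6}\right) + \frac{15}{r}\right) = 9 - \left(- \frac{15}{r} + \frac{g}{6} + \frac{r}{6}\right) = 9 + \frac{15}{r} - \frac{g}{6} - \frac{r}{6}$)
$\frac{G{\left(-103,50 \right)}}{-21255} = \frac{\frac{1}{6} \frac{1}{-103} \left(90 - 103 \left(54 - 50 - -103\right)\right)}{-21255} = \frac{1}{6} \left(- \frac{1}{103}\right) \left(90 - 103 \left(54 - 50 + 103\right)\right) \left(- \frac{1}{21255}\right) = \frac{1}{6} \left(- \frac{1}{103}\right) \left(90 - 11021\right) \left(- \frac{1}{21255}\right) = \frac{1}{6} \left(- \frac{1}{103}\right) \left(-10931\right) \left(- \frac{1}{21255}\right) = \frac{10931}{618} \left(- \frac{1}{21255}\right) = - \frac{10931}{13135590}$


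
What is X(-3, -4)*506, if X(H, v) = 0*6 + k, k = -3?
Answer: -1518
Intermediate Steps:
X(H, v) = -3 (X(H, v) = 0*6 - 3 = 0 - 3 = -3)
X(-3, -4)*506 = -3*506 = -1518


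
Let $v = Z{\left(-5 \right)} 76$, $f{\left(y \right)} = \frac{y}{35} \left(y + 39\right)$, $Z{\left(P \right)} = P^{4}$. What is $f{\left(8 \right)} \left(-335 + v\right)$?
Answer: $\frac{3546808}{7} \approx 5.0669 \cdot 10^{5}$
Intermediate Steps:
$f{\left(y \right)} = \frac{y \left(39 + y\right)}{35}$ ($f{\left(y \right)} = y \frac{1}{35} \left(39 + y\right) = \frac{y}{35} \left(39 + y\right) = \frac{y \left(39 + y\right)}{35}$)
$v = 47500$ ($v = \left(-5\right)^{4} \cdot 76 = 625 \cdot 76 = 47500$)
$f{\left(8 \right)} \left(-335 + v\right) = \frac{1}{35} \cdot 8 \left(39 + 8\right) \left(-335 + 47500\right) = \frac{1}{35} \cdot 8 \cdot 47 \cdot 47165 = \frac{376}{35} \cdot 47165 = \frac{3546808}{7}$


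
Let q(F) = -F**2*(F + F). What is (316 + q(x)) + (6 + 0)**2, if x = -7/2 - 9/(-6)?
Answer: 368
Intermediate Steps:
x = -2 (x = -7*1/2 - 9*(-1/6) = -7/2 + 3/2 = -2)
q(F) = -2*F**3 (q(F) = -F**2*2*F = -2*F**3)
(316 + q(x)) + (6 + 0)**2 = (316 - 2*(-2)**3) + (6 + 0)**2 = (316 - 2*(-8)) + 6**2 = (316 + 16) + 36 = 332 + 36 = 368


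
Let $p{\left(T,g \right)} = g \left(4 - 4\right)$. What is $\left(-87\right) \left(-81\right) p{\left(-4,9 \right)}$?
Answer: $0$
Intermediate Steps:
$p{\left(T,g \right)} = 0$ ($p{\left(T,g \right)} = g 0 = 0$)
$\left(-87\right) \left(-81\right) p{\left(-4,9 \right)} = \left(-87\right) \left(-81\right) 0 = 7047 \cdot 0 = 0$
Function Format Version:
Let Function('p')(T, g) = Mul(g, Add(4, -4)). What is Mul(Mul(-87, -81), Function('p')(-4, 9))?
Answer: 0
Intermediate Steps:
Function('p')(T, g) = 0 (Function('p')(T, g) = Mul(g, 0) = 0)
Mul(Mul(-87, -81), Function('p')(-4, 9)) = Mul(Mul(-87, -81), 0) = Mul(7047, 0) = 0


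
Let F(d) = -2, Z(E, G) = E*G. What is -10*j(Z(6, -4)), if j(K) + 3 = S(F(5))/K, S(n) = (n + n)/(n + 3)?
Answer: 85/3 ≈ 28.333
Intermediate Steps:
S(n) = 2*n/(3 + n) (S(n) = (2*n)/(3 + n) = 2*n/(3 + n))
j(K) = -3 - 4/K (j(K) = -3 + (2*(-2)/(3 - 2))/K = -3 + (2*(-2)/1)/K = -3 + (2*(-2)*1)/K = -3 - 4/K)
-10*j(Z(6, -4)) = -10*(-3 - 4/(6*(-4))) = -10*(-3 - 4/(-24)) = -10*(-3 - 4*(-1/24)) = -10*(-3 + ⅙) = -10*(-17/6) = 85/3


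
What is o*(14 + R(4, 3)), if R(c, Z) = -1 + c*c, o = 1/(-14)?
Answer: -29/14 ≈ -2.0714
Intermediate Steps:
o = -1/14 ≈ -0.071429
R(c, Z) = -1 + c²
o*(14 + R(4, 3)) = -(14 + (-1 + 4²))/14 = -(14 + (-1 + 16))/14 = -(14 + 15)/14 = -1/14*29 = -29/14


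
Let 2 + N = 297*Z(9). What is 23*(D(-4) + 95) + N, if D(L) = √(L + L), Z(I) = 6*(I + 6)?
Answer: 28913 + 46*I*√2 ≈ 28913.0 + 65.054*I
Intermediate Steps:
Z(I) = 36 + 6*I (Z(I) = 6*(6 + I) = 36 + 6*I)
D(L) = √2*√L (D(L) = √(2*L) = √2*√L)
N = 26728 (N = -2 + 297*(36 + 6*9) = -2 + 297*(36 + 54) = -2 + 297*90 = -2 + 26730 = 26728)
23*(D(-4) + 95) + N = 23*(√2*√(-4) + 95) + 26728 = 23*(√2*(2*I) + 95) + 26728 = 23*(2*I*√2 + 95) + 26728 = 23*(95 + 2*I*√2) + 26728 = (2185 + 46*I*√2) + 26728 = 28913 + 46*I*√2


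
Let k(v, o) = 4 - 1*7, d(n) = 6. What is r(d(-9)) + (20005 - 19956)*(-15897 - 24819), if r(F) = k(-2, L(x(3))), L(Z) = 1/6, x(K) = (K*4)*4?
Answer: -1995087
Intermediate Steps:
x(K) = 16*K (x(K) = (4*K)*4 = 16*K)
L(Z) = ⅙ (L(Z) = 1*(⅙) = ⅙)
k(v, o) = -3 (k(v, o) = 4 - 7 = -3)
r(F) = -3
r(d(-9)) + (20005 - 19956)*(-15897 - 24819) = -3 + (20005 - 19956)*(-15897 - 24819) = -3 + 49*(-40716) = -3 - 1995084 = -1995087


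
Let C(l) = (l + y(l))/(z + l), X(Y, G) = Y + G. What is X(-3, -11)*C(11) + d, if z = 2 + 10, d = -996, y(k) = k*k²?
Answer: -41696/23 ≈ -1812.9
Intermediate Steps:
X(Y, G) = G + Y
y(k) = k³
z = 12
C(l) = (l + l³)/(12 + l)
X(-3, -11)*C(11) + d = (-11 - 3)*((11 + 11³)/(12 + 11)) - 996 = -14*(11 + 1331)/23 - 996 = -14*1342/23 - 996 = -18788/23 - 996 = -41696/23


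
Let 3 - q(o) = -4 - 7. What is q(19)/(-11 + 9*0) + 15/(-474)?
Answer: -2267/1738 ≈ -1.3044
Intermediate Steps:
q(o) = 14 (q(o) = 3 - (-4 - 7) = 3 - 1*(-11) = 3 + 11 = 14)
q(19)/(-11 + 9*0) + 15/(-474) = 14/(-11 + 9*0) + 15/(-474) = 14/(-11 + 0) + 15*(-1/474) = 14/(-11) - 5/158 = 14*(-1/11) - 5/158 = -14/11 - 5/158 = -2267/1738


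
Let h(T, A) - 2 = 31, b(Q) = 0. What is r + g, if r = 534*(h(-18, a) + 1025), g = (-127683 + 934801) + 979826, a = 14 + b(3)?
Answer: 2351916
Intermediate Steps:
a = 14 (a = 14 + 0 = 14)
h(T, A) = 33 (h(T, A) = 2 + 31 = 33)
g = 1786944 (g = 807118 + 979826 = 1786944)
r = 564972 (r = 534*(33 + 1025) = 534*1058 = 564972)
r + g = 564972 + 1786944 = 2351916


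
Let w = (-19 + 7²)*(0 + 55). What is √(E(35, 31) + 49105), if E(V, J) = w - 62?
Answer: √50693 ≈ 225.15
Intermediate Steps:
w = 1650 (w = (-19 + 49)*55 = 30*55 = 1650)
E(V, J) = 1588 (E(V, J) = 1650 - 62 = 1588)
√(E(35, 31) + 49105) = √(1588 + 49105) = √50693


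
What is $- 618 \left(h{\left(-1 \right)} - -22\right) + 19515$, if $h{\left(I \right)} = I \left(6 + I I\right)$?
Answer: $10245$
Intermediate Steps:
$h{\left(I \right)} = I \left(6 + I^{2}\right)$
$- 618 \left(h{\left(-1 \right)} - -22\right) + 19515 = - 618 \left(- (6 + \left(-1\right)^{2}) - -22\right) + 19515 = - 618 \left(- (6 + 1) + 22\right) + 19515 = - 618 \left(\left(-1\right) 7 + 22\right) + 19515 = - 618 \left(-7 + 22\right) + 19515 = \left(-618\right) 15 + 19515 = -9270 + 19515 = 10245$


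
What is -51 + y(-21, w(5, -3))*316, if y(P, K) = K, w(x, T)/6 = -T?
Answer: 5637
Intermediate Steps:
w(x, T) = -6*T (w(x, T) = 6*(-T) = -6*T)
-51 + y(-21, w(5, -3))*316 = -51 - 6*(-3)*316 = -51 + 18*316 = -51 + 5688 = 5637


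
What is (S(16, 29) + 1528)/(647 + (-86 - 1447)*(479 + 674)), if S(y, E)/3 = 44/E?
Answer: -22222/25620079 ≈ -0.00086737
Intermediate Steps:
S(y, E) = 132/E (S(y, E) = 3*(44/E) = 132/E)
(S(16, 29) + 1528)/(647 + (-86 - 1447)*(479 + 674)) = (132/29 + 1528)/(647 + (-86 - 1447)*(479 + 674)) = (132*(1/29) + 1528)/(647 - 1533*1153) = (132/29 + 1528)/(647 - 1767549) = (44444/29)/(-1766902) = (44444/29)*(-1/1766902) = -22222/25620079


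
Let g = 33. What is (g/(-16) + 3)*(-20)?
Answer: -75/4 ≈ -18.750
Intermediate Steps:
(g/(-16) + 3)*(-20) = (33/(-16) + 3)*(-20) = (33*(-1/16) + 3)*(-20) = (-33/16 + 3)*(-20) = (15/16)*(-20) = -75/4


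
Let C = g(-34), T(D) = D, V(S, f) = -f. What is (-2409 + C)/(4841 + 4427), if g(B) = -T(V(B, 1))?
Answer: -86/331 ≈ -0.25982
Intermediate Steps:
g(B) = 1 (g(B) = -(-1) = -1*(-1) = 1)
C = 1
(-2409 + C)/(4841 + 4427) = (-2409 + 1)/(4841 + 4427) = -2408/9268 = -2408*1/9268 = -86/331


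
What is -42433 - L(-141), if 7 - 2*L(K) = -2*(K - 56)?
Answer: -84479/2 ≈ -42240.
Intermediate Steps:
L(K) = -105/2 + K (L(K) = 7/2 - (-1)*(K - 56) = 7/2 - (-1)*(-56 + K) = 7/2 - (112 - 2*K)/2 = 7/2 + (-56 + K) = -105/2 + K)
-42433 - L(-141) = -42433 - (-105/2 - 141) = -42433 - 1*(-387/2) = -42433 + 387/2 = -84479/2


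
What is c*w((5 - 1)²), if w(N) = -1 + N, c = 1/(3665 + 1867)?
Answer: 5/1844 ≈ 0.0027115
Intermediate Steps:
c = 1/5532 ≈ 0.00018077
c*w((5 - 1)²) = (-1 + (5 - 1)²)/5532 = (-1 + 4²)/5532 = (-1 + 16)/5532 = (1/5532)*15 = 5/1844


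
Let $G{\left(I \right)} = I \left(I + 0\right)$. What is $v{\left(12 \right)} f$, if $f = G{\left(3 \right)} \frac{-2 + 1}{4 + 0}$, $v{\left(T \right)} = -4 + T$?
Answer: $-18$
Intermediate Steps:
$G{\left(I \right)} = I^{2}$ ($G{\left(I \right)} = I I = I^{2}$)
$f = - \frac{9}{4}$ ($f = 3^{2} \frac{-2 + 1}{4 + 0} = 9 \left(- \frac{1}{4}\right) = - \frac{9}{4} \approx -2.25$)
$v{\left(12 \right)} f = \left(-4 + 12\right) \left(- \frac{9}{4}\right) = 8 \left(- \frac{9}{4}\right) = -18$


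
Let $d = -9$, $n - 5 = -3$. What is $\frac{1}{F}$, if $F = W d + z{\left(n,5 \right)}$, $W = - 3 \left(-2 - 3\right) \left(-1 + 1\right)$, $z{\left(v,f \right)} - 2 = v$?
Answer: $\frac{1}{4} \approx 0.25$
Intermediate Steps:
$n = 2$ ($n = 5 - 3 = 2$)
$z{\left(v,f \right)} = 2 + v$
$W = 0$ ($W = - 3 \left(\left(-5\right) 0\right) = \left(-3\right) 0 = 0$)
$F = 4$ ($F = 0 \left(-9\right) + \left(2 + 2\right) = 0 + 4 = 4$)
$\frac{1}{F} = \frac{1}{4}$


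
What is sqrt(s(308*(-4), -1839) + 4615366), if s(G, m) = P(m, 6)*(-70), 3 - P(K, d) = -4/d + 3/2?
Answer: sqrt(41536929)/3 ≈ 2148.3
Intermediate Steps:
P(K, d) = 3/2 + 4/d (P(K, d) = 3 - (-4/d + 3/2) = 3 - (3/2 - 4/d) = 3 + (-3/2 + 4/d) = 3/2 + 4/d)
s(G, m) = -455/3 (s(G, m) = (3/2 + 4/6)*(-70) = (3/2 + 4*(1/6))*(-70) = (3/2 + 2/3)*(-70) = (13/6)*(-70) = -455/3)
sqrt(s(308*(-4), -1839) + 4615366) = sqrt(-455/3 + 4615366) = sqrt(13845643/3) = sqrt(41536929)/3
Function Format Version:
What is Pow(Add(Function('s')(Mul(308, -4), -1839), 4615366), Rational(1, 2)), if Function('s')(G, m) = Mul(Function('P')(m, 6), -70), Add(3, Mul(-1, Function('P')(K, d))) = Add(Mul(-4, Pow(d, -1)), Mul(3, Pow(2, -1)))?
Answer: Mul(Rational(1, 3), Pow(41536929, Rational(1, 2))) ≈ 2148.3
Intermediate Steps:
Function('P')(K, d) = Add(Rational(3, 2), Mul(4, Pow(d, -1))) (Function('P')(K, d) = Add(3, Mul(-1, Add(Mul(-4, Pow(d, -1)), Mul(3, Pow(2, -1))))) = Add(3, Mul(-1, Add(Mul(-4, Pow(d, -1)), Mul(3, Rational(1, 2))))) = Add(3, Mul(-1, Add(Mul(-4, Pow(d, -1)), Rational(3, 2)))) = Add(3, Mul(-1, Add(Rational(3, 2), Mul(-4, Pow(d, -1))))) = Add(3, Add(Rational(-3, 2), Mul(4, Pow(d, -1)))) = Add(Rational(3, 2), Mul(4, Pow(d, -1))))
Function('s')(G, m) = Rational(-455, 3) (Function('s')(G, m) = Mul(Add(Rational(3, 2), Mul(4, Pow(6, -1))), -70) = Mul(Add(Rational(3, 2), Mul(4, Rational(1, 6))), -70) = Mul(Add(Rational(3, 2), Rational(2, 3)), -70) = Mul(Rational(13, 6), -70) = Rational(-455, 3))
Pow(Add(Function('s')(Mul(308, -4), -1839), 4615366), Rational(1, 2)) = Pow(Add(Rational(-455, 3), 4615366), Rational(1, 2)) = Pow(Rational(13845643, 3), Rational(1, 2)) = Mul(Rational(1, 3), Pow(41536929, Rational(1, 2)))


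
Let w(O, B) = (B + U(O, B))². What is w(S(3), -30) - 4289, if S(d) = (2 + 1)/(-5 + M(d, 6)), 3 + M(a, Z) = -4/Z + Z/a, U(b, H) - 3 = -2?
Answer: -3448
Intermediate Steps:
U(b, H) = 1 (U(b, H) = 3 - 2 = 1)
M(a, Z) = -3 - 4/Z + Z/a (M(a, Z) = -3 + (-4/Z + Z/a) = -3 - 4/Z + Z/a)
S(d) = 3/(-26/3 + 6/d) (S(d) = (2 + 1)/(-5 + (-3 - 4/6 + 6/d)) = 3/(-5 + (-3 - 4*⅙ + 6/d)) = 3/(-5 + (-3 - ⅔ + 6/d)) = 3/(-5 + (-11/3 + 6/d)) = 3/(-26/3 + 6/d))
w(O, B) = (1 + B)² (w(O, B) = (B + 1)² = (1 + B)²)
w(S(3), -30) - 4289 = (1 - 30)² - 4289 = (-29)² - 4289 = 841 - 4289 = -3448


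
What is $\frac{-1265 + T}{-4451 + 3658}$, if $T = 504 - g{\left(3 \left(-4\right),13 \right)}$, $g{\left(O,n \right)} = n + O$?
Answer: $\frac{762}{793} \approx 0.96091$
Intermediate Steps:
$g{\left(O,n \right)} = O + n$
$T = 503$ ($T = 504 - \left(3 \left(-4\right) + 13\right) = 504 - \left(-12 + 13\right) = 504 - 1 = 503$)
$\frac{-1265 + T}{-4451 + 3658} = \frac{-1265 + 503}{-4451 + 3658} = - \frac{762}{-793} = \left(-762\right) \left(- \frac{1}{793}\right) = \frac{762}{793}$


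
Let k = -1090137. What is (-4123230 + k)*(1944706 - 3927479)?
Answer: 10336923326691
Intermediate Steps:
(-4123230 + k)*(1944706 - 3927479) = (-4123230 - 1090137)*(1944706 - 3927479) = -5213367*(-1982773) = 10336923326691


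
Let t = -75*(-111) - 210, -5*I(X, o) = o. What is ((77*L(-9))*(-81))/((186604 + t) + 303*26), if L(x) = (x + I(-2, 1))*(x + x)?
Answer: -5164236/1012985 ≈ -5.0980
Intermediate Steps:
I(X, o) = -o/5
L(x) = 2*x*(-⅕ + x) (L(x) = (x - ⅕*1)*(x + x) = (x - ⅕)*(2*x) = (-⅕ + x)*(2*x) = 2*x*(-⅕ + x))
t = 8115 (t = 8325 - 210 = 8115)
((77*L(-9))*(-81))/((186604 + t) + 303*26) = ((77*((⅖)*(-9)*(-1 + 5*(-9))))*(-81))/((186604 + 8115) + 303*26) = ((77*((⅖)*(-9)*(-1 - 45)))*(-81))/(194719 + 7878) = ((77*((⅖)*(-9)*(-46)))*(-81))/202597 = ((77*(828/5))*(-81))*(1/202597) = ((63756/5)*(-81))*(1/202597) = -5164236/5*1/202597 = -5164236/1012985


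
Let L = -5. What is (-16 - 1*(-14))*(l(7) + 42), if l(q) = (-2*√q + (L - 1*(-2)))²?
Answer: -158 - 24*√7 ≈ -221.50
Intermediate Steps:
l(q) = (-3 - 2*√q)² (l(q) = (-2*√q + (-5 - 1*(-2)))² = (-2*√q + (-5 + 2))² = (-2*√q - 3)² = (-3 - 2*√q)²)
(-16 - 1*(-14))*(l(7) + 42) = (-16 - 1*(-14))*((3 + 2*√7)² + 42) = (-16 + 14)*(42 + (3 + 2*√7)²) = -2*(42 + (3 + 2*√7)²) = -84 - 2*(3 + 2*√7)²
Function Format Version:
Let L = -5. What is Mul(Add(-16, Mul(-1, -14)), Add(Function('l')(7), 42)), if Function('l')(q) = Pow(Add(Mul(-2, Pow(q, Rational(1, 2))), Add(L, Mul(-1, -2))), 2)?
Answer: Add(-158, Mul(-24, Pow(7, Rational(1, 2)))) ≈ -221.50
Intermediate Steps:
Function('l')(q) = Pow(Add(-3, Mul(-2, Pow(q, Rational(1, 2)))), 2) (Function('l')(q) = Pow(Add(Mul(-2, Pow(q, Rational(1, 2))), Add(-5, Mul(-1, -2))), 2) = Pow(Add(Mul(-2, Pow(q, Rational(1, 2))), Add(-5, 2)), 2) = Pow(Add(Mul(-2, Pow(q, Rational(1, 2))), -3), 2) = Pow(Add(-3, Mul(-2, Pow(q, Rational(1, 2)))), 2))
Mul(Add(-16, Mul(-1, -14)), Add(Function('l')(7), 42)) = Mul(Add(-16, Mul(-1, -14)), Add(Pow(Add(3, Mul(2, Pow(7, Rational(1, 2)))), 2), 42)) = Mul(Add(-16, 14), Add(42, Pow(Add(3, Mul(2, Pow(7, Rational(1, 2)))), 2))) = Mul(-2, Add(42, Pow(Add(3, Mul(2, Pow(7, Rational(1, 2)))), 2))) = Add(-84, Mul(-2, Pow(Add(3, Mul(2, Pow(7, Rational(1, 2)))), 2)))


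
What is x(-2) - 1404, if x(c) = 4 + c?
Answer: -1402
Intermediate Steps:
x(-2) - 1404 = (4 - 2) - 1404 = 2 - 1404 = -1402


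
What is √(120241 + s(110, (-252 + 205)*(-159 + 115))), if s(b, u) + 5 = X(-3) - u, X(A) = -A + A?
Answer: 2*√29542 ≈ 343.76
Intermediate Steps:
X(A) = 0
s(b, u) = -5 - u (s(b, u) = -5 + (0 - u) = -5 - u)
√(120241 + s(110, (-252 + 205)*(-159 + 115))) = √(120241 + (-5 - (-252 + 205)*(-159 + 115))) = √(120241 + (-5 - (-47)*(-44))) = √(120241 + (-5 - 1*2068)) = √(120241 + (-5 - 2068)) = √(120241 - 2073) = √118168 = 2*√29542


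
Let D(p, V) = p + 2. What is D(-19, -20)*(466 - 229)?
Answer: -4029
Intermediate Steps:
D(p, V) = 2 + p
D(-19, -20)*(466 - 229) = (2 - 19)*(466 - 229) = -17*237 = -4029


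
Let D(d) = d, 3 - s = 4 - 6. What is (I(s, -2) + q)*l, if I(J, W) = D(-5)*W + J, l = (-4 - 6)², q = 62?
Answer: 7700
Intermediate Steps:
s = 5 (s = 3 - (4 - 6) = 3 - 1*(-2) = 3 + 2 = 5)
l = 100 (l = (-10)² = 100)
I(J, W) = J - 5*W (I(J, W) = -5*W + J = J - 5*W)
(I(s, -2) + q)*l = ((5 - 5*(-2)) + 62)*100 = ((5 + 10) + 62)*100 = (15 + 62)*100 = 77*100 = 7700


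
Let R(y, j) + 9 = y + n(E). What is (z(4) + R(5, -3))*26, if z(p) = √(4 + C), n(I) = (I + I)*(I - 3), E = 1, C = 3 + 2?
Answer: -130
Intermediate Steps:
C = 5
n(I) = 2*I*(-3 + I) (n(I) = (2*I)*(-3 + I) = 2*I*(-3 + I))
R(y, j) = -13 + y (R(y, j) = -9 + (y + 2*1*(-3 + 1)) = -9 + (y + 2*1*(-2)) = -9 + (y - 4) = -9 + (-4 + y) = -13 + y)
z(p) = 3 (z(p) = √(4 + 5) = √9 = 3)
(z(4) + R(5, -3))*26 = (3 + (-13 + 5))*26 = (3 - 8)*26 = -5*26 = -130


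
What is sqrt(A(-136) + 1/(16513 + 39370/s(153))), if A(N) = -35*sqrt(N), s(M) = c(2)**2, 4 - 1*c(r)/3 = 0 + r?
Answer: sqrt(5704542 - 7030635679270*I*sqrt(34))/316919 ≈ 14.286 - 14.286*I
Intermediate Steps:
c(r) = 12 - 3*r (c(r) = 12 - 3*(0 + r) = 12 - 3*r)
s(M) = 36 (s(M) = (12 - 3*2)**2 = (12 - 6)**2 = 6**2 = 36)
sqrt(A(-136) + 1/(16513 + 39370/s(153))) = sqrt(-70*I*sqrt(34) + 1/(16513 + 39370/36)) = sqrt(-70*I*sqrt(34) + 1/(16513 + 39370*(1/36))) = sqrt(-70*I*sqrt(34) + 1/(16513 + 19685/18)) = sqrt(-70*I*sqrt(34) + 1/(316919/18)) = sqrt(-70*I*sqrt(34) + 18/316919) = sqrt(18/316919 - 70*I*sqrt(34))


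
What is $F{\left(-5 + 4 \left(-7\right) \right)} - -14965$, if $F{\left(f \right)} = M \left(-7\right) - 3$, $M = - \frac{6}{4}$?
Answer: $\frac{29945}{2} \approx 14973.0$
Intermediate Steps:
$M = - \frac{3}{2}$ ($M = \left(-6\right) \frac{1}{4} = - \frac{3}{2} \approx -1.5$)
$F{\left(f \right)} = \frac{15}{2}$ ($F{\left(f \right)} = \left(- \frac{3}{2}\right) \left(-7\right) - 3 = \frac{21}{2} - 3 = \frac{15}{2}$)
$F{\left(-5 + 4 \left(-7\right) \right)} - -14965 = \frac{15}{2} - -14965 = \frac{15}{2} + 14965 = \frac{29945}{2}$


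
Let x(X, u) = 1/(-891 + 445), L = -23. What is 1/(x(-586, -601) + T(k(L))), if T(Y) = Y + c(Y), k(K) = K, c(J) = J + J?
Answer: -446/30775 ≈ -0.014492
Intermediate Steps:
c(J) = 2*J
T(Y) = 3*Y (T(Y) = Y + 2*Y = 3*Y)
x(X, u) = -1/446 (x(X, u) = 1/(-446) = -1/446)
1/(x(-586, -601) + T(k(L))) = 1/(-1/446 + 3*(-23)) = 1/(-1/446 - 69) = 1/(-30775/446) = -446/30775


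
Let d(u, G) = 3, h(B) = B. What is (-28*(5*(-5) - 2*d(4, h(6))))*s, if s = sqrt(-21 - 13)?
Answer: 868*I*sqrt(34) ≈ 5061.3*I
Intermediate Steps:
s = I*sqrt(34) (s = sqrt(-34) = I*sqrt(34) ≈ 5.8309*I)
(-28*(5*(-5) - 2*d(4, h(6))))*s = (-28*(5*(-5) - 2*3))*(I*sqrt(34)) = (-28*(-25 - 6))*(I*sqrt(34)) = (-28*(-31))*(I*sqrt(34)) = 868*(I*sqrt(34)) = 868*I*sqrt(34)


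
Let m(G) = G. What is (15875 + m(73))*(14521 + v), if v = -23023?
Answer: -135589896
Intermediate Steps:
(15875 + m(73))*(14521 + v) = (15875 + 73)*(14521 - 23023) = 15948*(-8502) = -135589896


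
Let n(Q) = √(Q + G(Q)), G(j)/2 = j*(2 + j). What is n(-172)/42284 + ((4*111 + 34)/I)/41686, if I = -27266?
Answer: -239/568305238 + √14577/21142 ≈ 0.0057103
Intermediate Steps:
G(j) = 2*j*(2 + j) (G(j) = 2*(j*(2 + j)) = 2*j*(2 + j))
n(Q) = √(Q + 2*Q*(2 + Q))
n(-172)/42284 + ((4*111 + 34)/I)/41686 = √(-172*(5 + 2*(-172)))/42284 + ((4*111 + 34)/(-27266))/41686 = √(-172*(5 - 344))*(1/42284) + ((444 + 34)*(-1/27266))*(1/41686) = √(-172*(-339))*(1/42284) + (478*(-1/27266))*(1/41686) = √58308*(1/42284) - 239/13633*1/41686 = (2*√14577)*(1/42284) - 239/568305238 = √14577/21142 - 239/568305238 = -239/568305238 + √14577/21142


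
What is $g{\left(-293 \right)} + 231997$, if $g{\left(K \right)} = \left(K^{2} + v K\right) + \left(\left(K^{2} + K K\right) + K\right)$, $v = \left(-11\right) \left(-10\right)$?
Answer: $457021$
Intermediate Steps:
$v = 110$
$g{\left(K \right)} = 3 K^{2} + 111 K$ ($g{\left(K \right)} = \left(K^{2} + 110 K\right) + \left(\left(K^{2} + K K\right) + K\right) = \left(K^{2} + 110 K\right) + \left(\left(K^{2} + K^{2}\right) + K\right) = \left(K^{2} + 110 K\right) + \left(2 K^{2} + K\right) = \left(K^{2} + 110 K\right) + \left(K + 2 K^{2}\right) = 3 K^{2} + 111 K$)
$g{\left(-293 \right)} + 231997 = 3 \left(-293\right) \left(37 - 293\right) + 231997 = 3 \left(-293\right) \left(-256\right) + 231997 = 225024 + 231997 = 457021$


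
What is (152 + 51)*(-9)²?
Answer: 16443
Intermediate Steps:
(152 + 51)*(-9)² = 203*81 = 16443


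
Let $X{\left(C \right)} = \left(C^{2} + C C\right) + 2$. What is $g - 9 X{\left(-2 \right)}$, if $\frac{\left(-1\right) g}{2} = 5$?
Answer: $-100$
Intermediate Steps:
$g = -10$ ($g = \left(-2\right) 5 = -10$)
$X{\left(C \right)} = 2 + 2 C^{2}$ ($X{\left(C \right)} = \left(C^{2} + C^{2}\right) + 2 = 2 C^{2} + 2 = 2 + 2 C^{2}$)
$g - 9 X{\left(-2 \right)} = -10 - 9 \left(2 + 2 \left(-2\right)^{2}\right) = -10 - 9 \left(2 + 2 \cdot 4\right) = -10 - 9 \left(2 + 8\right) = -10 - 90 = -100$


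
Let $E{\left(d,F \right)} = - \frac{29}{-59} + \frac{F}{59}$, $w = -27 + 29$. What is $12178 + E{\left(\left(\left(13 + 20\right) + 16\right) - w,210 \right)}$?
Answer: $\frac{718741}{59} \approx 12182.0$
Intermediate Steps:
$w = 2$
$E{\left(d,F \right)} = \frac{29}{59} + \frac{F}{59}$ ($E{\left(d,F \right)} = \left(-29\right) \left(- \frac{1}{59}\right) + F \frac{1}{59} = \frac{29}{59} + \frac{F}{59}$)
$12178 + E{\left(\left(\left(13 + 20\right) + 16\right) - w,210 \right)} = 12178 + \left(\frac{29}{59} + \frac{1}{59} \cdot 210\right) = 12178 + \left(\frac{29}{59} + \frac{210}{59}\right) = 12178 + \frac{239}{59} = \frac{718741}{59}$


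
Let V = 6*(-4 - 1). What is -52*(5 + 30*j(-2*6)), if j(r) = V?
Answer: 46540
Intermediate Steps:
V = -30 (V = 6*(-5) = -30)
j(r) = -30
-52*(5 + 30*j(-2*6)) = -52*(5 + 30*(-30)) = -52*(5 - 900) = -52*(-895) = 46540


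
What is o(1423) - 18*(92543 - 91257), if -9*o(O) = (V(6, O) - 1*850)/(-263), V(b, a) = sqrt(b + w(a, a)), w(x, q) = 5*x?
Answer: -54792166/2367 + sqrt(7121)/2367 ≈ -23148.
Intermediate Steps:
V(b, a) = sqrt(b + 5*a)
o(O) = -850/2367 + sqrt(6 + 5*O)/2367 (o(O) = -(sqrt(6 + 5*O) - 1*850)/(9*(-263)) = -(sqrt(6 + 5*O) - 850)*(-1)/(9*263) = -(-850 + sqrt(6 + 5*O))*(-1)/(9*263) = -(850/263 - sqrt(6 + 5*O)/263)/9 = -850/2367 + sqrt(6 + 5*O)/2367)
o(1423) - 18*(92543 - 91257) = (-850/2367 + sqrt(6 + 5*1423)/2367) - 18*(92543 - 91257) = (-850/2367 + sqrt(6 + 7115)/2367) - 18*1286 = (-850/2367 + sqrt(7121)/2367) - 23148 = -54792166/2367 + sqrt(7121)/2367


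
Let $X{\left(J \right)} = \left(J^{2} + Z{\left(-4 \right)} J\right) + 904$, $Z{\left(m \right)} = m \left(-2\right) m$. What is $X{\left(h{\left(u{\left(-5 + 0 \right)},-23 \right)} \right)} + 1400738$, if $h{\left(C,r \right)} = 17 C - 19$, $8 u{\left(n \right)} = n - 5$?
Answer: $\frac{22472801}{16} \approx 1.4046 \cdot 10^{6}$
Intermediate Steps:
$u{\left(n \right)} = - \frac{5}{8} + \frac{n}{8}$ ($u{\left(n \right)} = \frac{n - 5}{8} = \frac{-5 + n}{8} = - \frac{5}{8} + \frac{n}{8}$)
$Z{\left(m \right)} = - 2 m^{2}$ ($Z{\left(m \right)} = - 2 m m = - 2 m^{2}$)
$h{\left(C,r \right)} = -19 + 17 C$
$X{\left(J \right)} = 904 + J^{2} - 32 J$ ($X{\left(J \right)} = \left(J^{2} + - 2 \left(-4\right)^{2} J\right) + 904 = \left(J^{2} + \left(-2\right) 16 J\right) + 904 = \left(J^{2} - 32 J\right) + 904 = 904 + J^{2} - 32 J$)
$X{\left(h{\left(u{\left(-5 + 0 \right)},-23 \right)} \right)} + 1400738 = \left(904 + \left(-19 + 17 \left(- \frac{5}{8} + \frac{-5 + 0}{8}\right)\right)^{2} - 32 \left(-19 + 17 \left(- \frac{5}{8} + \frac{-5 + 0}{8}\right)\right)\right) + 1400738 = \left(904 + \left(-19 + 17 \left(- \frac{5}{8} + \frac{1}{8} \left(-5\right)\right)\right)^{2} - 32 \left(-19 + 17 \left(- \frac{5}{8} + \frac{1}{8} \left(-5\right)\right)\right)\right) + 1400738 = \left(904 + \left(-19 + 17 \left(- \frac{5}{8} - \frac{5}{8}\right)\right)^{2} - 32 \left(-19 + 17 \left(- \frac{5}{8} - \frac{5}{8}\right)\right)\right) + 1400738 = \left(904 + \left(-19 + 17 \left(- \frac{5}{4}\right)\right)^{2} - 32 \left(-19 + 17 \left(- \frac{5}{4}\right)\right)\right) + 1400738 = \left(904 + \left(-19 - \frac{85}{4}\right)^{2} - 32 \left(-19 - \frac{85}{4}\right)\right) + 1400738 = \left(904 + \left(- \frac{161}{4}\right)^{2} - -1288\right) + 1400738 = \left(904 + \frac{25921}{16} + 1288\right) + 1400738 = \frac{60993}{16} + 1400738 = \frac{22472801}{16}$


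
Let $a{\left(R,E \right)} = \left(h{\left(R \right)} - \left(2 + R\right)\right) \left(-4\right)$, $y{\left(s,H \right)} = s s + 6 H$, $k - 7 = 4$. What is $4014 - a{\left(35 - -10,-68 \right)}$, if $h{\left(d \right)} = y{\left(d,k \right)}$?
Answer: $12190$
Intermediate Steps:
$k = 11$ ($k = 7 + 4 = 11$)
$y{\left(s,H \right)} = s^{2} + 6 H$
$h{\left(d \right)} = 66 + d^{2}$ ($h{\left(d \right)} = d^{2} + 6 \cdot 11 = d^{2} + 66 = 66 + d^{2}$)
$a{\left(R,E \right)} = -256 - 4 R^{2} + 4 R$ ($a{\left(R,E \right)} = \left(\left(66 + R^{2}\right) - \left(2 + R\right)\right) \left(-4\right) = \left(64 + R^{2} - R\right) \left(-4\right) = -256 - 4 R^{2} + 4 R$)
$4014 - a{\left(35 - -10,-68 \right)} = 4014 - \left(-256 - 4 \left(35 - -10\right)^{2} + 4 \left(35 - -10\right)\right) = 4014 - \left(-256 - 4 \left(35 + 10\right)^{2} + 4 \left(35 + 10\right)\right) = 4014 - \left(-256 - 4 \cdot 45^{2} + 4 \cdot 45\right) = 4014 - \left(-256 - 8100 + 180\right) = 4014 - -8176 = 4014 + 8176 = 12190$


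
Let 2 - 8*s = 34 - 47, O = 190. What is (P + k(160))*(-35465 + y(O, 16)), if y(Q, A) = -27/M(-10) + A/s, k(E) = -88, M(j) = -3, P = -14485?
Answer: 7748638976/15 ≈ 5.1658e+8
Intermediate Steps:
s = 15/8 (s = ¼ - (34 - 47)/8 = ¼ - ⅛*(-13) = ¼ + 13/8 = 15/8 ≈ 1.8750)
y(Q, A) = 9 + 8*A/15 (y(Q, A) = -27/(-3) + A/(15/8) = -27*(-⅓) + A*(8/15) = 9 + 8*A/15)
(P + k(160))*(-35465 + y(O, 16)) = (-14485 - 88)*(-35465 + (9 + (8/15)*16)) = -14573*(-35465 + (9 + 128/15)) = -14573*(-35465 + 263/15) = -14573*(-531712/15) = 7748638976/15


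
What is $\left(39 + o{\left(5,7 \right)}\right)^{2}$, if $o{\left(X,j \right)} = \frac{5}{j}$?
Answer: $\frac{77284}{49} \approx 1577.2$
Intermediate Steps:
$\left(39 + o{\left(5,7 \right)}\right)^{2} = \left(39 + \frac{5}{7}\right)^{2} = \left(\frac{278}{7}\right)^{2} = \frac{77284}{49}$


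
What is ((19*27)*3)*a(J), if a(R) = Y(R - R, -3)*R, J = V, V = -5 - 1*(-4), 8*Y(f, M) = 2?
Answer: -1539/4 ≈ -384.75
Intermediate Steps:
Y(f, M) = ¼ (Y(f, M) = (⅛)*2 = ¼)
V = -1 (V = -5 + 4 = -1)
J = -1
a(R) = R/4
((19*27)*3)*a(J) = ((19*27)*3)*((¼)*(-1)) = (513*3)*(-¼) = 1539*(-¼) = -1539/4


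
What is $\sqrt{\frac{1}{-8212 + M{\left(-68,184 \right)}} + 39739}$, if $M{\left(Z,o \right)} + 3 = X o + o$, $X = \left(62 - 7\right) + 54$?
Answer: $\frac{38 \sqrt{159176849}}{2405} \approx 199.35$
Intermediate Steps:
$X = 109$ ($X = 55 + 54 = 109$)
$M{\left(Z,o \right)} = -3 + 110 o$ ($M{\left(Z,o \right)} = -3 + \left(109 o + o\right) = -3 + 110 o$)
$\sqrt{\frac{1}{-8212 + M{\left(-68,184 \right)}} + 39739} = \sqrt{\frac{1}{-8212 + \left(-3 + 110 \cdot 184\right)} + 39739} = \sqrt{\frac{1}{-8212 + \left(-3 + 20240\right)} + 39739} = \sqrt{\frac{1}{-8212 + 20237} + 39739} = \sqrt{\frac{1}{12025} + 39739} = \sqrt{\frac{477861476}{12025}} = \frac{38 \sqrt{159176849}}{2405}$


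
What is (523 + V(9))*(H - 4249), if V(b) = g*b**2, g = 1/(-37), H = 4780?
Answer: 10232370/37 ≈ 2.7655e+5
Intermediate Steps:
g = -1/37 ≈ -0.027027
V(b) = -b**2/37
(523 + V(9))*(H - 4249) = (523 - 1/37*9**2)*(4780 - 4249) = (523 - 1/37*81)*531 = (523 - 81/37)*531 = (19270/37)*531 = 10232370/37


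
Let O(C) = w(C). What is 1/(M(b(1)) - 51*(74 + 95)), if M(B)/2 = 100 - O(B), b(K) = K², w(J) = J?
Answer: -1/8421 ≈ -0.00011875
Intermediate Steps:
O(C) = C
M(B) = 200 - 2*B (M(B) = 2*(100 - B) = 200 - 2*B)
1/(M(b(1)) - 51*(74 + 95)) = 1/((200 - 2*1²) - 51*(74 + 95)) = 1/((200 - 2*1) - 51*169) = 1/((200 - 2) - 8619) = 1/(198 - 8619) = 1/(-8421) = -1/8421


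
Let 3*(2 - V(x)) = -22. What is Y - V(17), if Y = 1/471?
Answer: -1465/157 ≈ -9.3312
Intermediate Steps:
V(x) = 28/3 (V(x) = 2 - ⅓*(-22) = 2 + 22/3 = 28/3)
Y = 1/471 ≈ 0.0021231
Y - V(17) = 1/471 - 1*28/3 = 1/471 - 28/3 = -1465/157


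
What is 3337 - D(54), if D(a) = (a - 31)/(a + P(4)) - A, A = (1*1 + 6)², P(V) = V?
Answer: 196365/58 ≈ 3385.6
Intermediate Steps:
A = 49 (A = (1 + 6)² = 7² = 49)
D(a) = -49 + (-31 + a)/(4 + a) (D(a) = (a - 31)/(a + 4) - 1*49 = (-31 + a)/(4 + a) - 49 = -49 + (-31 + a)/(4 + a))
3337 - D(54) = 3337 - (-227 - 48*54)/(4 + 54) = 3337 - (-227 - 2592)/58 = 3337 - (-2819)/58 = 3337 - 1*(-2819/58) = 3337 + 2819/58 = 196365/58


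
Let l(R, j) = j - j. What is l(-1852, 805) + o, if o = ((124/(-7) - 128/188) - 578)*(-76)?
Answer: 14912264/329 ≈ 45326.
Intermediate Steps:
l(R, j) = 0
o = 14912264/329 (o = ((124*(-1/7) - 128*1/188) - 578)*(-76) = ((-124/7 - 32/47) - 578)*(-76) = (-6052/329 - 578)*(-76) = -196214/329*(-76) = 14912264/329 ≈ 45326.)
l(-1852, 805) + o = 0 + 14912264/329 = 14912264/329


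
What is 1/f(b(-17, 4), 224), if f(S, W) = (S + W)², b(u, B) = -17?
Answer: 1/42849 ≈ 2.3338e-5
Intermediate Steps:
1/f(b(-17, 4), 224) = 1/((-17 + 224)²) = 1/(207²) = 1/42849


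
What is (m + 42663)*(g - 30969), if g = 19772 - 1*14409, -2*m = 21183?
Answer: -821222829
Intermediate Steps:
m = -21183/2 (m = -½*21183 = -21183/2 ≈ -10592.)
g = 5363 (g = 19772 - 14409 = 5363)
(m + 42663)*(g - 30969) = (-21183/2 + 42663)*(5363 - 30969) = (64143/2)*(-25606) = -821222829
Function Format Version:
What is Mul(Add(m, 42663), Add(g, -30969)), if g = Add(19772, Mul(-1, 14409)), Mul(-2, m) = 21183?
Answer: -821222829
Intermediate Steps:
m = Rational(-21183, 2) (m = Mul(Rational(-1, 2), 21183) = Rational(-21183, 2) ≈ -10592.)
g = 5363 (g = Add(19772, -14409) = 5363)
Mul(Add(m, 42663), Add(g, -30969)) = Mul(Add(Rational(-21183, 2), 42663), Add(5363, -30969)) = Mul(Rational(64143, 2), -25606) = -821222829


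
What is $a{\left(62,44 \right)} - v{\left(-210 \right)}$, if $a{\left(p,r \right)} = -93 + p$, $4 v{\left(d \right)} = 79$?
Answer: $- \frac{203}{4} \approx -50.75$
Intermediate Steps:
$v{\left(d \right)} = \frac{79}{4}$ ($v{\left(d \right)} = \frac{1}{4} \cdot 79 = \frac{79}{4}$)
$a{\left(62,44 \right)} - v{\left(-210 \right)} = \left(-93 + 62\right) - \frac{79}{4} = -31 - \frac{79}{4} = - \frac{203}{4}$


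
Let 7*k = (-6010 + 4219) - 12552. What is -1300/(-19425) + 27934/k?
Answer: -7199390/530691 ≈ -13.566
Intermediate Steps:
k = -2049 (k = ((-6010 + 4219) - 12552)/7 = (-1791 - 12552)/7 = (⅐)*(-14343) = -2049)
-1300/(-19425) + 27934/k = -1300/(-19425) + 27934/(-2049) = -1300*(-1/19425) + 27934*(-1/2049) = 52/777 - 27934/2049 = -7199390/530691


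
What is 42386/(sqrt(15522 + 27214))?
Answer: 21193*sqrt(2671)/5342 ≈ 205.03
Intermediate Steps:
42386/(sqrt(15522 + 27214)) = 42386/(sqrt(42736)) = 42386/((4*sqrt(2671))) = 42386*(sqrt(2671)/10684) = 21193*sqrt(2671)/5342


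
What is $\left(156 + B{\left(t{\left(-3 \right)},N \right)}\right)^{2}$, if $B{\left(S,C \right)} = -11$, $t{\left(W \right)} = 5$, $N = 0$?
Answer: $21025$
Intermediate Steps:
$\left(156 + B{\left(t{\left(-3 \right)},N \right)}\right)^{2} = \left(156 - 11\right)^{2} = 145^{2} = 21025$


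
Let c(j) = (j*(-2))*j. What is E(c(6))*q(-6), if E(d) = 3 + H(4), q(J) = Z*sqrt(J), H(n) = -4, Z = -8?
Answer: 8*I*sqrt(6) ≈ 19.596*I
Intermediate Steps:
c(j) = -2*j**2 (c(j) = (-2*j)*j = -2*j**2)
q(J) = -8*sqrt(J)
E(d) = -1 (E(d) = 3 - 4 = -1)
E(c(6))*q(-6) = -(-8)*sqrt(-6) = -(-8)*I*sqrt(6) = 8*I*sqrt(6)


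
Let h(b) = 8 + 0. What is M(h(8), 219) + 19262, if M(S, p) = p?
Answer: 19481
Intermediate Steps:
h(b) = 8
M(h(8), 219) + 19262 = 219 + 19262 = 19481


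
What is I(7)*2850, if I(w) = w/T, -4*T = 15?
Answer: -5320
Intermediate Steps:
T = -15/4 (T = -1/4*15 = -15/4 ≈ -3.7500)
I(w) = -4*w/15 (I(w) = w/(-15/4) = w*(-4/15) = -4*w/15)
I(7)*2850 = -4/15*7*2850 = -28/15*2850 = -5320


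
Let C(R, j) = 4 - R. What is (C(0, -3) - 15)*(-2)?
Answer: 22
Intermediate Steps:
(C(0, -3) - 15)*(-2) = ((4 - 1*0) - 15)*(-2) = ((4 + 0) - 15)*(-2) = (4 - 15)*(-2) = -11*(-2) = 22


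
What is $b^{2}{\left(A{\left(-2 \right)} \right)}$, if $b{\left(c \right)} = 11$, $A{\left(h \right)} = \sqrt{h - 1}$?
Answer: $121$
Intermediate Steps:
$A{\left(h \right)} = \sqrt{-1 + h}$
$b^{2}{\left(A{\left(-2 \right)} \right)} = 11^{2} = 121$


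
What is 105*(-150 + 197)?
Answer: 4935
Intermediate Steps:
105*(-150 + 197) = 105*47 = 4935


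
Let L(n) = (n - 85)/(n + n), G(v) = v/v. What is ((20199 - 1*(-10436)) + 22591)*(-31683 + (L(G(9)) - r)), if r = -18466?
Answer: -705723534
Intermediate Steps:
G(v) = 1
L(n) = (-85 + n)/(2*n) (L(n) = (-85 + n)/((2*n)) = (-85 + n)*(1/(2*n)) = (-85 + n)/(2*n))
((20199 - 1*(-10436)) + 22591)*(-31683 + (L(G(9)) - r)) = ((20199 - 1*(-10436)) + 22591)*(-31683 + ((1/2)*(-85 + 1)/1 - 1*(-18466))) = ((20199 + 10436) + 22591)*(-31683 + ((1/2)*1*(-84) + 18466)) = (30635 + 22591)*(-31683 + (-42 + 18466)) = 53226*(-31683 + 18424) = 53226*(-13259) = -705723534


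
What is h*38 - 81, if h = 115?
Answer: 4289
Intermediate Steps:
h*38 - 81 = 115*38 - 81 = 4370 - 81 = 4289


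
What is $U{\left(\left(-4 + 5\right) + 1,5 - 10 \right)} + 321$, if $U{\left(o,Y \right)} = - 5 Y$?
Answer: $346$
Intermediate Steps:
$U{\left(\left(-4 + 5\right) + 1,5 - 10 \right)} + 321 = - 5 \left(5 - 10\right) + 321 = \left(-5\right) \left(-5\right) + 321 = 25 + 321 = 346$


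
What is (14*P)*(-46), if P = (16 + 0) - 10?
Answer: -3864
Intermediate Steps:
P = 6 (P = 16 - 10 = 6)
(14*P)*(-46) = (14*6)*(-46) = 84*(-46) = -3864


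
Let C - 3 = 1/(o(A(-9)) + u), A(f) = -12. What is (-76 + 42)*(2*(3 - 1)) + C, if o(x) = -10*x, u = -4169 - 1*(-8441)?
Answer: -584135/4392 ≈ -133.00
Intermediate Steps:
u = 4272 (u = -4169 + 8441 = 4272)
C = 13177/4392 (C = 3 + 1/(-10*(-12) + 4272) = 3 + 1/(120 + 4272) = 3 + 1/4392 = 13177/4392 ≈ 3.0002)
(-76 + 42)*(2*(3 - 1)) + C = (-76 + 42)*(2*(3 - 1)) + 13177/4392 = -68*2 + 13177/4392 = -34*4 + 13177/4392 = -136 + 13177/4392 = -584135/4392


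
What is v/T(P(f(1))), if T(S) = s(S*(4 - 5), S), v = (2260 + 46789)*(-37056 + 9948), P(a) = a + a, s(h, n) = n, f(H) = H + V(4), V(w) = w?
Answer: -664810146/5 ≈ -1.3296e+8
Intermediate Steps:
f(H) = 4 + H (f(H) = H + 4 = 4 + H)
P(a) = 2*a
v = -1329620292 (v = 49049*(-27108) = -1329620292)
T(S) = S
v/T(P(f(1))) = -1329620292*1/(2*(4 + 1)) = -1329620292/(2*5) = -1329620292/10 = -1329620292*⅒ = -664810146/5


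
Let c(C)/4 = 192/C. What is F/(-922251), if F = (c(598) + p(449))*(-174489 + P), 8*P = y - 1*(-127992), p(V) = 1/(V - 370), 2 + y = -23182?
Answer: 149821860/660136087 ≈ 0.22696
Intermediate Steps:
y = -23184 (y = -2 - 23182 = -23184)
p(V) = 1/(-370 + V)
c(C) = 768/C (c(C) = 4*(192/C) = 768/C)
P = 13101 (P = (-23184 - 1*(-127992))/8 = (-23184 + 127992)/8 = (⅛)*104808 = 13101)
F = -4944121380/23621 (F = (768/598 + 1/(-370 + 449))*(-174489 + 13101) = (768*(1/598) + 1/79)*(-161388) = (384/299 + 1/79)*(-161388) = (30635/23621)*(-161388) = -4944121380/23621 ≈ -2.0931e+5)
F/(-922251) = -4944121380/23621/(-922251) = -4944121380/23621*(-1/922251) = 149821860/660136087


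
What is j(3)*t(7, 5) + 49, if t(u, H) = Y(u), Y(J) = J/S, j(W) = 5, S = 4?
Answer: 231/4 ≈ 57.750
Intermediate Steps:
Y(J) = J/4
t(u, H) = u/4
j(3)*t(7, 5) + 49 = 5*((¼)*7) + 49 = 5*(7/4) + 49 = 35/4 + 49 = 231/4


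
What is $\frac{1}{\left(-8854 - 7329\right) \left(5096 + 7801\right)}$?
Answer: $- \frac{1}{208712151} \approx -4.7913 \cdot 10^{-9}$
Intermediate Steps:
$\frac{1}{\left(-8854 - 7329\right) \left(5096 + 7801\right)} = \frac{1}{\left(-16183\right) 12897} = \frac{1}{-208712151} = - \frac{1}{208712151}$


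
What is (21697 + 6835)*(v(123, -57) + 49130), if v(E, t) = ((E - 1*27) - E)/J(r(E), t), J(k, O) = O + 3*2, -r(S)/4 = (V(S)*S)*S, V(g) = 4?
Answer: 23830468508/17 ≈ 1.4018e+9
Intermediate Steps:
r(S) = -16*S² (r(S) = -4*4*S*S = -16*S²)
J(k, O) = 6 + O (J(k, O) = O + 6 = 6 + O)
v(E, t) = -27/(6 + t) (v(E, t) = ((E - 1*27) - E)/(6 + t) = ((E - 27) - E)/(6 + t) = ((-27 + E) - E)/(6 + t) = -27/(6 + t))
(21697 + 6835)*(v(123, -57) + 49130) = (21697 + 6835)*(-27/(6 - 57) + 49130) = 28532*(-27/(-51) + 49130) = 28532*(-27*(-1/51) + 49130) = 28532*(9/17 + 49130) = 28532*(835219/17) = 23830468508/17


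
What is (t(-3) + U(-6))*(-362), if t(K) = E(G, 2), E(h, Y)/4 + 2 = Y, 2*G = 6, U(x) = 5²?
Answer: -9050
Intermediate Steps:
U(x) = 25
G = 3 (G = (½)*6 = 3)
E(h, Y) = -8 + 4*Y
t(K) = 0 (t(K) = -8 + 4*2 = -8 + 8 = 0)
(t(-3) + U(-6))*(-362) = (0 + 25)*(-362) = 25*(-362) = -9050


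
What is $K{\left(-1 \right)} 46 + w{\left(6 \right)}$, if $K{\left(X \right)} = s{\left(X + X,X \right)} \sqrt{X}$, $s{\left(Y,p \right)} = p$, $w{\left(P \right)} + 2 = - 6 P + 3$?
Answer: $-35 - 46 i \approx -35.0 - 46.0 i$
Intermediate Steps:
$w{\left(P \right)} = 1 - 6 P$ ($w{\left(P \right)} = -2 - \left(-3 + 6 P\right) = 1 - 6 P$)
$K{\left(X \right)} = X^{\frac{3}{2}}$ ($K{\left(X \right)} = X \sqrt{X} = X^{\frac{3}{2}}$)
$K{\left(-1 \right)} 46 + w{\left(6 \right)} = \left(-1\right)^{\frac{3}{2}} \cdot 46 + \left(1 - 36\right) = - i 46 + \left(1 - 36\right) = - 46 i - 35 = -35 - 46 i$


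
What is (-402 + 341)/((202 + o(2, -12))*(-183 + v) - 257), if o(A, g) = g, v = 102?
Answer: 61/15647 ≈ 0.0038985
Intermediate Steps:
(-402 + 341)/((202 + o(2, -12))*(-183 + v) - 257) = (-402 + 341)/((202 - 12)*(-183 + 102) - 257) = -61/(190*(-81) - 257) = -61/(-15390 - 257) = -61/(-15647) = -61*(-1/15647) = 61/15647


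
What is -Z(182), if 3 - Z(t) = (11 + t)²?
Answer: 37246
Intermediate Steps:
Z(t) = 3 - (11 + t)²
-Z(182) = -(3 - (11 + 182)²) = -(3 - 1*193²) = -(3 - 1*37249) = -(3 - 37249) = -1*(-37246) = 37246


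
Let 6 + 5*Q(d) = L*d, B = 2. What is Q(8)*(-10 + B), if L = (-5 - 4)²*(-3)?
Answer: 3120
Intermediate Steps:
L = -243 (L = (-9)²*(-3) = 81*(-3) = -243)
Q(d) = -6/5 - 243*d/5 (Q(d) = -6/5 + (-243*d)/5 = -6/5 - 243*d/5)
Q(8)*(-10 + B) = (-6/5 - 243/5*8)*(-10 + 2) = (-6/5 - 1944/5)*(-8) = -390*(-8) = 3120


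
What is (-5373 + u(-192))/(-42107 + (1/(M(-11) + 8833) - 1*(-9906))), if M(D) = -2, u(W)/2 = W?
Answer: 16946689/94789010 ≈ 0.17878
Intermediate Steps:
u(W) = 2*W
(-5373 + u(-192))/(-42107 + (1/(M(-11) + 8833) - 1*(-9906))) = (-5373 + 2*(-192))/(-42107 + (1/(-2 + 8833) - 1*(-9906))) = (-5373 - 384)/(-42107 + (1/8831 + 9906)) = -5757/(-42107 + (1/8831 + 9906)) = -5757/(-42107 + 87479887/8831) = -5757/(-284367030/8831) = -5757*(-8831/284367030) = 16946689/94789010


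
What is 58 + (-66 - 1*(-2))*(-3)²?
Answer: -518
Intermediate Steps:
58 + (-66 - 1*(-2))*(-3)² = 58 + (-66 + 2)*9 = 58 - 64*9 = 58 - 576 = -518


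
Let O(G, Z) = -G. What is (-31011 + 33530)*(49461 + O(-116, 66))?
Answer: 124884463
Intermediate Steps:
(-31011 + 33530)*(49461 + O(-116, 66)) = (-31011 + 33530)*(49461 - 1*(-116)) = 2519*(49461 + 116) = 2519*49577 = 124884463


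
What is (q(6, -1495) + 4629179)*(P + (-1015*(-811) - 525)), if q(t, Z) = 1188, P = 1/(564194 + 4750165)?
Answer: 20243058304507038287/5314359 ≈ 3.8091e+12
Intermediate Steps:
P = 1/5314359 ≈ 1.8817e-7
(q(6, -1495) + 4629179)*(P + (-1015*(-811) - 525)) = (1188 + 4629179)*(1/5314359 + (-1015*(-811) - 525)) = 4630367*(1/5314359 + (823165 - 525)) = 4630367*(1/5314359 + 822640) = 4630367*(4371804287761/5314359) = 20243058304507038287/5314359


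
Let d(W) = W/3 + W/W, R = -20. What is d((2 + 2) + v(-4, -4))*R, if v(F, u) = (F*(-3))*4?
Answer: -1100/3 ≈ -366.67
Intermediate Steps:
v(F, u) = -12*F (v(F, u) = -3*F*4 = -12*F)
d(W) = 1 + W/3 (d(W) = W*(1/3) + 1 = W/3 + 1 = 1 + W/3)
d((2 + 2) + v(-4, -4))*R = (1 + ((2 + 2) - 12*(-4))/3)*(-20) = (1 + (4 + 48)/3)*(-20) = (1 + (1/3)*52)*(-20) = (1 + 52/3)*(-20) = (55/3)*(-20) = -1100/3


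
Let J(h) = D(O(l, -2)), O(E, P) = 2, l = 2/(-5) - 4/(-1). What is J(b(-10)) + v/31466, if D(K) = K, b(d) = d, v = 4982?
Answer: 33957/15733 ≈ 2.1583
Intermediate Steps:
l = 18/5 (l = 2*(-1/5) - 4*(-1) = -2/5 + 4 = 18/5 ≈ 3.6000)
J(h) = 2
J(b(-10)) + v/31466 = 2 + 4982/31466 = 2 + 4982*(1/31466) = 2 + 2491/15733 = 33957/15733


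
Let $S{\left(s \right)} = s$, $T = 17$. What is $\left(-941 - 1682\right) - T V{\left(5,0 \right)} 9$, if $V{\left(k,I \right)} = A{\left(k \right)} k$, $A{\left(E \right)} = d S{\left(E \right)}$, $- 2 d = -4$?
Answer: $-10273$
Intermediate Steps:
$d = 2$ ($d = \left(- \frac{1}{2}\right) \left(-4\right) = 2$)
$A{\left(E \right)} = 2 E$
$V{\left(k,I \right)} = 2 k^{2}$ ($V{\left(k,I \right)} = 2 k k = 2 k^{2}$)
$\left(-941 - 1682\right) - T V{\left(5,0 \right)} 9 = \left(-941 - 1682\right) - 17 \cdot 2 \cdot 5^{2} \cdot 9 = -2623 - 17 \cdot 2 \cdot 25 \cdot 9 = -2623 - 17 \cdot 50 \cdot 9 = -2623 - 850 \cdot 9 = -2623 - 7650 = -10273$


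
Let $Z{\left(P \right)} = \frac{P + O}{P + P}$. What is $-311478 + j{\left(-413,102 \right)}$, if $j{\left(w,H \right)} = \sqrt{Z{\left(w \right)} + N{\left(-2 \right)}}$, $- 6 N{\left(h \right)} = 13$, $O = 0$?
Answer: $-311478 + \frac{i \sqrt{15}}{3} \approx -3.1148 \cdot 10^{5} + 1.291 i$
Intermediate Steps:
$Z{\left(P \right)} = \frac{1}{2}$ ($Z{\left(P \right)} = \frac{P + 0}{P + P} = \frac{P}{2 P} = P \frac{1}{2 P} = \frac{1}{2}$)
$N{\left(h \right)} = - \frac{13}{6}$ ($N{\left(h \right)} = \left(- \frac{1}{6}\right) 13 = - \frac{13}{6}$)
$j{\left(w,H \right)} = \frac{i \sqrt{15}}{3}$ ($j{\left(w,H \right)} = \sqrt{\frac{1}{2} - \frac{13}{6}} = \sqrt{- \frac{5}{3}} = \frac{i \sqrt{15}}{3}$)
$-311478 + j{\left(-413,102 \right)} = -311478 + \frac{i \sqrt{15}}{3}$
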